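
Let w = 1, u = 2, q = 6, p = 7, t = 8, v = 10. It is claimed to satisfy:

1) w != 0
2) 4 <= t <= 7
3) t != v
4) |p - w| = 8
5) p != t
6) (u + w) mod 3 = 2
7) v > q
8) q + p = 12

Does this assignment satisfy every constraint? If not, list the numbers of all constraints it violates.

1) w = 1, and 1 ≠ 0 — OK.
2) t = 8 is outside [4, 7] — violated.
3) t = 8, v = 10; distinct — OK.
4) |7 - 1| = 6, not 8 — violated.
5) p = 7, t = 8; distinct — OK.
6) u + w = 3; 3 mod 3 = 0, not 2 — violated.
7) v = 10, q = 6; 10 > 6 — OK.
8) q + p = 6 + 7 = 13, not 12 — violated.

The assignment fails constraints 2, 4, 6, and 8.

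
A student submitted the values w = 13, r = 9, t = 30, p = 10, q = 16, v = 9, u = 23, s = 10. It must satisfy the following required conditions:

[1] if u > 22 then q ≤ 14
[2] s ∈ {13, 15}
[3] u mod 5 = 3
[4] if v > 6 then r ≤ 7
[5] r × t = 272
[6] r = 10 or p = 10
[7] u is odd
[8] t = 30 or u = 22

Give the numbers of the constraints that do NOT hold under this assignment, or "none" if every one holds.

[1] u = 23 > 22, so we need q ≤ 14; but q = 16 > 14 — does not hold.
[2] s = 10 is not in {13, 15} — does not hold.
[3] 23 mod 5 = 3 — holds.
[4] v = 9 > 6, so we need r ≤ 7; but r = 9 > 7 — does not hold.
[5] r × t = 9 × 30 = 270, not 272 — does not hold.
[6] r = 9 ≠ 10, but p = 10 = 10 (second disjunct) — holds.
[7] u = 23 is odd — holds.
[8] t = 30 = 30 (first disjunct) — holds.

Constraints 1, 2, 4, and 5 are violated.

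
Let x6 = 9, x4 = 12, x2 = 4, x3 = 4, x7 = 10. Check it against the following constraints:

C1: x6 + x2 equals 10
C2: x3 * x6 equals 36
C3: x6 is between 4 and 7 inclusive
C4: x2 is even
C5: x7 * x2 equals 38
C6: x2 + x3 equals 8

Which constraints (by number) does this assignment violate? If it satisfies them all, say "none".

The assignment fails constraints 1, 3, and 5.

C1: x6 + x2 = 9 + 4 = 13, not 10 — violated.
C2: x3 * x6 = 4 * 9 = 36 — satisfied.
C3: x6 = 9 is outside [4, 7] — violated.
C4: x2 = 4 is even — satisfied.
C5: x7 * x2 = 10 * 4 = 40, not 38 — violated.
C6: x2 + x3 = 4 + 4 = 8 — satisfied.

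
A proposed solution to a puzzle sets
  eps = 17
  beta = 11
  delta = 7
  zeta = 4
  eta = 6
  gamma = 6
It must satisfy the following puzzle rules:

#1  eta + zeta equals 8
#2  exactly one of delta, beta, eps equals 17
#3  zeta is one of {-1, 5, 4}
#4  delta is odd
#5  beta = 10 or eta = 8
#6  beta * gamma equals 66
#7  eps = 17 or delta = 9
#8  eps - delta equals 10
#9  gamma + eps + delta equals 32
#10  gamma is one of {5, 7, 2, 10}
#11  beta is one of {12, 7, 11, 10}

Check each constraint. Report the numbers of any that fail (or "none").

Constraints 1, 5, 9, and 10 are violated.

#1 eta + zeta = 6 + 4 = 10, not 8 — violated.
#2 delta=7, beta=11, eps=17; 1 of them equals 17 — OK.
#3 zeta = 4 is in {-1, 5, 4} — OK.
#4 delta = 7 is odd — OK.
#5 beta = 11 ≠ 10 and eta = 6 ≠ 8; both disjuncts false — violated.
#6 beta * gamma = 11 * 6 = 66 — OK.
#7 eps = 17 = 17 (first disjunct) — OK.
#8 eps - delta = 17 - 7 = 10 — OK.
#9 gamma + eps + delta = 6 + 17 + 7 = 30, not 32 — violated.
#10 gamma = 6 is not in {5, 7, 2, 10} — violated.
#11 beta = 11 is in {12, 7, 11, 10} — OK.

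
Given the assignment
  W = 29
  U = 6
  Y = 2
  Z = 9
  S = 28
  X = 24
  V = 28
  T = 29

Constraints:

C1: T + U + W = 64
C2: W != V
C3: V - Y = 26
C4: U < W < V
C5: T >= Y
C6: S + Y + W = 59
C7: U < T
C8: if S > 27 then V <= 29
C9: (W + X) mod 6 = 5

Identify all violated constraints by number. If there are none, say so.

C1: T + U + W = 29 + 6 + 29 = 64 — holds.
C2: W = 29, V = 28; distinct — holds.
C3: V - Y = 28 - 2 = 26 — holds.
C4: values 6, 29, 28; W = 29 is not < V = 28 — fails.
C5: T = 29, Y = 2; 29 ≥ 2 — holds.
C6: S + Y + W = 28 + 2 + 29 = 59 — holds.
C7: U = 6, T = 29; 6 < 29 — holds.
C8: S = 28 > 27, so we need V ≤ 29; V = 28 ≤ 29 — holds.
C9: W + X = 53; 53 mod 6 = 5 — holds.

Violated: 4.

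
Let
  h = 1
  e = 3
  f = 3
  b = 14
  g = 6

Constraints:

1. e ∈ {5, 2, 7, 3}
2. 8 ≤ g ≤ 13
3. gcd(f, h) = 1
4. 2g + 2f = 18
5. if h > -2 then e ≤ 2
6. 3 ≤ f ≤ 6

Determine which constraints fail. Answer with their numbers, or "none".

Violated: 2, 5.

1. e = 3 is in {5, 2, 7, 3}  yes
2. g = 6 is outside [8, 13]  no
3. gcd(3, 1) = 1  yes
4. 2g + 2f = 2(6) + 2(3) = 18  yes
5. h = 1 > -2, so we need e ≤ 2; but e = 3 > 2  no
6. f = 3 lies in [3, 6]  yes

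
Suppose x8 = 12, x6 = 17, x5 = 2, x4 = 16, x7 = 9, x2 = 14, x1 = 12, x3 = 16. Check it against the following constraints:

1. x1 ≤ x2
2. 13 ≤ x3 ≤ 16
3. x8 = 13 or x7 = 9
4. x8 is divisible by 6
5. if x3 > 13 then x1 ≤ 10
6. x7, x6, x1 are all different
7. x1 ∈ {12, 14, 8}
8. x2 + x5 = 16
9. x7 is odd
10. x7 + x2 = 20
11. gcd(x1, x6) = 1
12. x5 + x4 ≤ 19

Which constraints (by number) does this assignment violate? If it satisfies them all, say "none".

1. x1 = 12, x2 = 14; 12 ≤ 14 — holds.
2. x3 = 16 lies in [13, 16] — holds.
3. x8 = 12 ≠ 13, but x7 = 9 = 9 (second disjunct) — holds.
4. 12 / 6 = 2, so 6 divides 12 — holds.
5. x3 = 16 > 13, so we need x1 ≤ 10; but x1 = 12 > 10 — does not hold.
6. values 9, 17, 12 are pairwise distinct — holds.
7. x1 = 12 is in {12, 14, 8} — holds.
8. x2 + x5 = 14 + 2 = 16 — holds.
9. x7 = 9 is odd — holds.
10. x7 + x2 = 9 + 14 = 23, not 20 — does not hold.
11. gcd(12, 17) = 1 — holds.
12. x5 + x4 = 2 + 16 = 18; 18 ≤ 19 — holds.

Constraints 5 and 10 are violated.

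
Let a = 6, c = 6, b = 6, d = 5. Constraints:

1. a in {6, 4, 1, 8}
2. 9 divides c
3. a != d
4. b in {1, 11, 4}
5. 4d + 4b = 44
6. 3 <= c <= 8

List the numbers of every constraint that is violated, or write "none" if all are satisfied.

Constraints 2 and 4 are violated.

1. a = 6 is in {6, 4, 1, 8} — OK.
2. 6 = 9*0 + 6, so 9 does not divide 6 — violated.
3. a = 6, d = 5; distinct — OK.
4. b = 6 is not in {1, 11, 4} — violated.
5. 4d + 4b = 4(5) + 4(6) = 44 — OK.
6. c = 6 lies in [3, 8] — OK.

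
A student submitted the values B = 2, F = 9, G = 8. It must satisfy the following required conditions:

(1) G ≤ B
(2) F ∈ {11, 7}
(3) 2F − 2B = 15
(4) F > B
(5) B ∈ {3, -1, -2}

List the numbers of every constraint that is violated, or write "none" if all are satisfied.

(1) G = 8, B = 2; 8 > 2 (want ≤) — violated.
(2) F = 9 is not in {11, 7} — violated.
(3) 2F − 2B = 2(9) − 2(2) = 14, not 15 — violated.
(4) F = 9, B = 2; 9 > 2 — OK.
(5) B = 2 is not in {3, -1, -2} — violated.

The assignment fails constraints 1, 2, 3, 5.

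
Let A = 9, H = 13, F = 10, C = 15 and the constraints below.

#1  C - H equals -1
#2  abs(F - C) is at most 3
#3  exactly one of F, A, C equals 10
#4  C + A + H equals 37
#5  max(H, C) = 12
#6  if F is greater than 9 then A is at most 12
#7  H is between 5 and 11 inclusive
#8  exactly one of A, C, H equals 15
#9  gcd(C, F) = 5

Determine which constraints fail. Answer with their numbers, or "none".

Constraints 1, 2, 5, and 7 are violated.

#1 C - H = 15 - 13 = 2, not -1 — does not hold.
#2 abs(10 - 15) = 5; 5 > 3, exceeds bound 3 — does not hold.
#3 F=10, A=9, C=15; 1 of them equals 10 — holds.
#4 C + A + H = 15 + 9 + 13 = 37 — holds.
#5 max(13, 15) = 15, not 12 — does not hold.
#6 F = 10 > 9, so we need A ≤ 12; A = 9 ≤ 12 — holds.
#7 H = 13 is outside [5, 11] — does not hold.
#8 A=9, C=15, H=13; 1 of them equals 15 — holds.
#9 gcd(15, 10) = 5 — holds.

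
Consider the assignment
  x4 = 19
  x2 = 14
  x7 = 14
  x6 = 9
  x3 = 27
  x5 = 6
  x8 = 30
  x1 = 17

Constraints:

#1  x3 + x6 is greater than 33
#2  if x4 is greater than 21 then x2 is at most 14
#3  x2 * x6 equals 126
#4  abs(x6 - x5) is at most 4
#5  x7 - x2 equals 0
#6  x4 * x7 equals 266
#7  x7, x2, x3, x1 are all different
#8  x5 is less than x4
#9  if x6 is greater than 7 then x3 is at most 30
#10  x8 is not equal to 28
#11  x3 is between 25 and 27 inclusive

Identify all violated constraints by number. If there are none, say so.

The assignment fails constraint 7.

#1 x3 + x6 = 27 + 9 = 36; 36 > 33 — holds.
#2 x4 = 19, not > 21; antecedent false, conditional vacuously true — holds.
#3 x2 * x6 = 14 * 9 = 126 — holds.
#4 abs(9 - 6) = 3; 3 ≤ 4 — holds.
#5 x7 - x2 = 14 - 14 = 0 — holds.
#6 x4 * x7 = 19 * 14 = 266 — holds.
#7 x7 = x2 = 14, not all different — fails.
#8 x5 = 6, x4 = 19; 6 < 19 — holds.
#9 x6 = 9 > 7, so we need x3 ≤ 30; x3 = 27 ≤ 30 — holds.
#10 x8 = 30, and 30 ≠ 28 — holds.
#11 x3 = 27 lies in [25, 27] — holds.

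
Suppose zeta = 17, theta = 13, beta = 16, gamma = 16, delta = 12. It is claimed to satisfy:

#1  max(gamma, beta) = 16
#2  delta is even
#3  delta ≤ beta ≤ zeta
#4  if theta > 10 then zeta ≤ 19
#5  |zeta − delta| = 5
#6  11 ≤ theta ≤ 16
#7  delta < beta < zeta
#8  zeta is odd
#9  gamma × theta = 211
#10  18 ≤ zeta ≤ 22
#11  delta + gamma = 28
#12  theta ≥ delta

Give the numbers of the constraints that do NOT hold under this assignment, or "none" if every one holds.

Constraints 9, 10 are violated.

#1 max(16, 16) = 16 — OK.
#2 delta = 12 is even — OK.
#3 values 12 ≤ 16 ≤ 17 — OK.
#4 theta = 13 > 10, so we need zeta ≤ 19; zeta = 17 ≤ 19 — OK.
#5 |17 − 12| = 5 — OK.
#6 theta = 13 lies in [11, 16] — OK.
#7 values 12 < 16 < 17 — OK.
#8 zeta = 17 is odd — OK.
#9 gamma × theta = 16 × 13 = 208, not 211 — violated.
#10 zeta = 17 is outside [18, 22] — violated.
#11 delta + gamma = 12 + 16 = 28 — OK.
#12 theta = 13, delta = 12; 13 ≥ 12 — OK.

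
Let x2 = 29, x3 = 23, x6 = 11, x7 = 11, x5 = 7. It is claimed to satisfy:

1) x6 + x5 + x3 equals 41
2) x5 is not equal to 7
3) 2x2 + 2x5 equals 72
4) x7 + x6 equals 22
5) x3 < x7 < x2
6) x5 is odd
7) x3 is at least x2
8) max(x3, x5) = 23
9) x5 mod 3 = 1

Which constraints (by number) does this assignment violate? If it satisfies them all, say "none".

1) x6 + x5 + x3 = 11 + 7 + 23 = 41 — OK.
2) x5 = 7, but 7 is required to differ — violated.
3) 2x2 + 2x5 = 2(29) + 2(7) = 72 — OK.
4) x7 + x6 = 11 + 11 = 22 — OK.
5) values 23, 11, 29; x3 = 23 is not < x7 = 11 — violated.
6) x5 = 7 is odd — OK.
7) x3 = 23, x2 = 29; 23 < 29 (want ≥) — violated.
8) max(23, 7) = 23 — OK.
9) 7 mod 3 = 1 — OK.

Constraints 2, 5, and 7 are violated.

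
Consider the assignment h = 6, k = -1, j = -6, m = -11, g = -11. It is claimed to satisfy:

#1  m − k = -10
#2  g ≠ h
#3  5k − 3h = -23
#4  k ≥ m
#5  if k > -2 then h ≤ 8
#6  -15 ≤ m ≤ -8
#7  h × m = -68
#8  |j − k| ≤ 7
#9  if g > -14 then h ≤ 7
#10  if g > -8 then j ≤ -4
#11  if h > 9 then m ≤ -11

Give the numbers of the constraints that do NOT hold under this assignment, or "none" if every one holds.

#1 m − k = -11 − (-1) = -10 — OK.
#2 g = -11, h = 6; distinct — OK.
#3 5k − 3h = 5(-1) − 3(6) = -23 — OK.
#4 k = -1, m = -11; -1 ≥ -11 — OK.
#5 k = -1 > -2, so we need h ≤ 8; h = 6 ≤ 8 — OK.
#6 m = -11 lies in [-15, -8] — OK.
#7 h × m = 6 × (-11) = -66, not -68 — violated.
#8 |-6 − (-1)| = 5; 5 ≤ 7 — OK.
#9 g = -11 > -14, so we need h ≤ 7; h = 6 ≤ 7 — OK.
#10 g = -11, not > -8; antecedent false, conditional vacuously true — OK.
#11 h = 6, not > 9; antecedent false, conditional vacuously true — OK.

Constraint 7 is violated.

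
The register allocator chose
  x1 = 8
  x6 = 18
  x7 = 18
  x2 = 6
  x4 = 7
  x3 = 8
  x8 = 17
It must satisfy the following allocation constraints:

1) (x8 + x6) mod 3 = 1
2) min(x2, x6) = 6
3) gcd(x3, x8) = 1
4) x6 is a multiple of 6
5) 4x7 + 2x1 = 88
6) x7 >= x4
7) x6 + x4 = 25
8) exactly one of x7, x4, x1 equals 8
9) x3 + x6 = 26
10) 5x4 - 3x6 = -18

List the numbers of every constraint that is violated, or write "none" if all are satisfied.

Violated: 1 and 10.

1) x8 + x6 = 35; 35 mod 3 = 2, not 1 — fails.
2) min(6, 18) = 6 — holds.
3) gcd(8, 17) = 1 — holds.
4) 18 / 6 = 3, so 6 divides 18 — holds.
5) 4x7 + 2x1 = 4(18) + 2(8) = 88 — holds.
6) x7 = 18, x4 = 7; 18 ≥ 7 — holds.
7) x6 + x4 = 18 + 7 = 25 — holds.
8) x7=18, x4=7, x1=8; 1 of them equals 8 — holds.
9) x3 + x6 = 8 + 18 = 26 — holds.
10) 5x4 - 3x6 = 5(7) - 3(18) = -19, not -18 — fails.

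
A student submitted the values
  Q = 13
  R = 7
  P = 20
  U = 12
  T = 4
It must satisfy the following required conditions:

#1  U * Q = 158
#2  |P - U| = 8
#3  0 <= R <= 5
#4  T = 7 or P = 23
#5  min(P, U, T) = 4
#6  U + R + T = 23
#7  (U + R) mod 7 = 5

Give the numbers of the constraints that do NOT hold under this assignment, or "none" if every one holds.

#1 U * Q = 12 * 13 = 156, not 158  ✗
#2 |20 - 12| = 8  ✓
#3 R = 7 is outside [0, 5]  ✗
#4 T = 4 ≠ 7 and P = 20 ≠ 23; both disjuncts false  ✗
#5 min(20, 12, 4) = 4  ✓
#6 U + R + T = 12 + 7 + 4 = 23  ✓
#7 U + R = 19; 19 mod 7 = 5  ✓

Constraints 1, 3, and 4 are violated.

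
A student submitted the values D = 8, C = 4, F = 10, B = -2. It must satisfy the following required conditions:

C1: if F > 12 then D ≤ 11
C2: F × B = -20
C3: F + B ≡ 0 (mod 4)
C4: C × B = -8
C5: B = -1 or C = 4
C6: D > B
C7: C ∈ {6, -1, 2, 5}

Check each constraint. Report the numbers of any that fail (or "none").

Constraint 7 is violated.

C1: F = 10, not > 12; antecedent false, conditional vacuously true — satisfied.
C2: F × B = 10 × (-2) = -20 — satisfied.
C3: F + B = 8; 8 mod 4 = 0 — satisfied.
C4: C × B = 4 × (-2) = -8 — satisfied.
C5: B = -2 ≠ -1, but C = 4 = 4 (second disjunct) — satisfied.
C6: D = 8, B = -2; 8 > -2 — satisfied.
C7: C = 4 is not in {6, -1, 2, 5} — violated.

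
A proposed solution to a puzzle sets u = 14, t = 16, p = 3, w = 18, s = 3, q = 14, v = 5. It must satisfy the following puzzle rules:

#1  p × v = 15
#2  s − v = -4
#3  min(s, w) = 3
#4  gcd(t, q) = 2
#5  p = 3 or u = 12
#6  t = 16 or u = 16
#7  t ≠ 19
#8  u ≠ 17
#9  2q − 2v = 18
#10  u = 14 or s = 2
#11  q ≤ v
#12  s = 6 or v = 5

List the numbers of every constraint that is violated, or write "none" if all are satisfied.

No — constraints 2 and 11 are not satisfied.

#1 p × v = 3 × 5 = 15  holds
#2 s − v = 3 − 5 = -2, not -4  fails
#3 min(3, 18) = 3  holds
#4 gcd(16, 14) = 2  holds
#5 p = 3 = 3 (first disjunct)  holds
#6 t = 16 = 16 (first disjunct)  holds
#7 t = 16, and 16 ≠ 19  holds
#8 u = 14, and 14 ≠ 17  holds
#9 2q − 2v = 2(14) − 2(5) = 18  holds
#10 u = 14 = 14 (first disjunct)  holds
#11 q = 14, v = 5; 14 > 5 (want ≤)  fails
#12 s = 3 ≠ 6, but v = 5 = 5 (second disjunct)  holds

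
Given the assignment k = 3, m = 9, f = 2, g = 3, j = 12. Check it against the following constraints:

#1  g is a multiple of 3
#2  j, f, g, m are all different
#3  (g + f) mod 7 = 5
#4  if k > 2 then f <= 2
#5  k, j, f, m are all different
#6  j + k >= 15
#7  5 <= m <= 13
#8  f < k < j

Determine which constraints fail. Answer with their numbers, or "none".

#1 3 / 3 = 1, so 3 divides 3  holds
#2 values 12, 2, 3, 9 are pairwise distinct  holds
#3 g + f = 5; 5 mod 7 = 5  holds
#4 k = 3 > 2, so we need f ≤ 2; f = 2 ≤ 2  holds
#5 values 3, 12, 2, 9 are pairwise distinct  holds
#6 j + k = 12 + 3 = 15; 15 ≥ 15  holds
#7 m = 9 lies in [5, 13]  holds
#8 values 2 < 3 < 12  holds

None — every constraint holds.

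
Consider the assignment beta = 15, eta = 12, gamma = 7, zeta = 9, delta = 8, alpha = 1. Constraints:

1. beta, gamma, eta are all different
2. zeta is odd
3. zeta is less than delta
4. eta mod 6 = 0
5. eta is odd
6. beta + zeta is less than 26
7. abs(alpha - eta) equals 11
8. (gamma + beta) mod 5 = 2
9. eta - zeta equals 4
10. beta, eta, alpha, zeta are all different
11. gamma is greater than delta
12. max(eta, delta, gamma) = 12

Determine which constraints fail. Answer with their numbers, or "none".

1. values 15, 7, 12 are pairwise distinct — OK.
2. zeta = 9 is odd — OK.
3. zeta = 9, delta = 8; 9 ≥ 8 (want <) — violated.
4. 12 mod 6 = 0 — OK.
5. eta = 12 is even — violated.
6. beta + zeta = 15 + 9 = 24; 24 < 26 — OK.
7. abs(1 - 12) = 11 — OK.
8. gamma + beta = 22; 22 mod 5 = 2 — OK.
9. eta - zeta = 12 - 9 = 3, not 4 — violated.
10. values 15, 12, 1, 9 are pairwise distinct — OK.
11. gamma = 7, delta = 8; 7 ≤ 8 (want >) — violated.
12. max(12, 8, 7) = 12 — OK.

Violated: 3, 5, 9, and 11.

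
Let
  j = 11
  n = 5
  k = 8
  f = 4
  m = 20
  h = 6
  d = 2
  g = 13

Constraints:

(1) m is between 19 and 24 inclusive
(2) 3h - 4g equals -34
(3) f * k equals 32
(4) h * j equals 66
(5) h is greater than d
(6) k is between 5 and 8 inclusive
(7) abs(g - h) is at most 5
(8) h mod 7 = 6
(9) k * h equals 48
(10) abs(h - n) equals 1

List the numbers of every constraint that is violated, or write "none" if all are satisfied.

Constraint 7 is violated.

(1) m = 20 lies in [19, 24]  ✔
(2) 3h - 4g = 3(6) - 4(13) = -34  ✔
(3) f * k = 4 * 8 = 32  ✔
(4) h * j = 6 * 11 = 66  ✔
(5) h = 6, d = 2; 6 > 2  ✔
(6) k = 8 lies in [5, 8]  ✔
(7) abs(13 - 6) = 7; 7 > 5, exceeds bound 5  ✘
(8) 6 mod 7 = 6  ✔
(9) k * h = 8 * 6 = 48  ✔
(10) abs(6 - 5) = 1  ✔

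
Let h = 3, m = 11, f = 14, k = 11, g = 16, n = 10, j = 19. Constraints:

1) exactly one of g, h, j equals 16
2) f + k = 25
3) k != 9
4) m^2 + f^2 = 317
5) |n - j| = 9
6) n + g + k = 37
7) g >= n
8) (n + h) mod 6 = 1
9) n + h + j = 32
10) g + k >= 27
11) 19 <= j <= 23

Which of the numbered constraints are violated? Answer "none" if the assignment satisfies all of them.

1) g=16, h=3, j=19; 1 of them equals 16 — holds.
2) f + k = 14 + 11 = 25 — holds.
3) k = 11, and 11 ≠ 9 — holds.
4) m^2 + f^2 = 11^2 + 14^2 = 121 + 196 = 317 — holds.
5) |10 - 19| = 9 — holds.
6) n + g + k = 10 + 16 + 11 = 37 — holds.
7) g = 16, n = 10; 16 ≥ 10 — holds.
8) n + h = 13; 13 mod 6 = 1 — holds.
9) n + h + j = 10 + 3 + 19 = 32 — holds.
10) g + k = 16 + 11 = 27; 27 ≥ 27 — holds.
11) j = 19 lies in [19, 23] — holds.

Yes — all constraints hold.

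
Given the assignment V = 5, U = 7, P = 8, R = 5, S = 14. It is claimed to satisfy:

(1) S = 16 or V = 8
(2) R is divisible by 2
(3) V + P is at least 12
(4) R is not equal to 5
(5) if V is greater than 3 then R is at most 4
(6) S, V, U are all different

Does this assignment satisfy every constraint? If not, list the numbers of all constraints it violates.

(1) S = 14 ≠ 16 and V = 5 ≠ 8; both disjuncts false — does not hold.
(2) 5 = 2*2 + 1, so 2 does not divide 5 — does not hold.
(3) V + P = 5 + 8 = 13; 13 ≥ 12 — holds.
(4) R = 5, but 5 is required to differ — does not hold.
(5) V = 5 > 3, so we need R ≤ 4; but R = 5 > 4 — does not hold.
(6) values 14, 5, 7 are pairwise distinct — holds.

No — constraints 1, 2, 4, and 5 are not satisfied.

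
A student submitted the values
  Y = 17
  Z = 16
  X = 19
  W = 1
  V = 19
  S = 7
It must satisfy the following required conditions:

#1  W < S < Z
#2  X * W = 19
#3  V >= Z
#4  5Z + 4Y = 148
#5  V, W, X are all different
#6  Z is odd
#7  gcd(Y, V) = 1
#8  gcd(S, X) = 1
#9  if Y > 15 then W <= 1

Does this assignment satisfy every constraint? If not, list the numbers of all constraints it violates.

Violated: 5, 6.

#1 values 1 < 7 < 16 — holds.
#2 X * W = 19 * 1 = 19 — holds.
#3 V = 19, Z = 16; 19 ≥ 16 — holds.
#4 5Z + 4Y = 5(16) + 4(17) = 148 — holds.
#5 V = X = 19, not all different — does not hold.
#6 Z = 16 is even — does not hold.
#7 gcd(17, 19) = 1 — holds.
#8 gcd(7, 19) = 1 — holds.
#9 Y = 17 > 15, so we need W ≤ 1; W = 1 ≤ 1 — holds.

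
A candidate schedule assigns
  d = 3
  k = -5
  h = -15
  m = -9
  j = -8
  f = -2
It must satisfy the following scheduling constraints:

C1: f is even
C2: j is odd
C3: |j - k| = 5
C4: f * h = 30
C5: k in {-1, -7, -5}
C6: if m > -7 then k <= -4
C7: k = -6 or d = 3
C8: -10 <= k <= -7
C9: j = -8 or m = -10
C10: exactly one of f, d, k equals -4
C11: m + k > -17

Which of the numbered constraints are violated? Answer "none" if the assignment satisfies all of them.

The assignment fails constraints 2, 3, 8, 10.

C1: f = -2 is even — satisfied.
C2: j = -8 is even — violated.
C3: |-8 - (-5)| = 3, not 5 — violated.
C4: f * h = -2 * (-15) = 30 — satisfied.
C5: k = -5 is in {-1, -7, -5} — satisfied.
C6: m = -9, not > -7; antecedent false, conditional vacuously true — satisfied.
C7: k = -5 ≠ -6, but d = 3 = 3 (second disjunct) — satisfied.
C8: k = -5 is outside [-10, -7] — violated.
C9: j = -8 = -8 (first disjunct) — satisfied.
C10: f=-2, d=3, k=-5; 0 of them equal -4, not exactly one — violated.
C11: m + k = -9 + (-5) = -14; -14 > -17 — satisfied.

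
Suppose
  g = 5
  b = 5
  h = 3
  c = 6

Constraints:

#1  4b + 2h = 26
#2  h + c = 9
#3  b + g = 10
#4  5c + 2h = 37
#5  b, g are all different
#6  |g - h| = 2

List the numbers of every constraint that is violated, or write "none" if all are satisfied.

Constraints 4, 5 are violated.

#1 4b + 2h = 4(5) + 2(3) = 26  holds
#2 h + c = 3 + 6 = 9  holds
#3 b + g = 5 + 5 = 10  holds
#4 5c + 2h = 5(6) + 2(3) = 36, not 37  fails
#5 b = g = 5, not all different  fails
#6 |5 - 3| = 2  holds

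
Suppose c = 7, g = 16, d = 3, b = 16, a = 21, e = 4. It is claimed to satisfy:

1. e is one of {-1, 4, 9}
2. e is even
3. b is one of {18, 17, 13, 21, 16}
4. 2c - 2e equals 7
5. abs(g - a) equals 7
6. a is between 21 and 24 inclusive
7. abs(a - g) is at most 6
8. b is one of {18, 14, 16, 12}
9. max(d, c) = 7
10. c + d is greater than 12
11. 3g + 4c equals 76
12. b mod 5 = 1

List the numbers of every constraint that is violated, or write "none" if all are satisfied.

Constraints 4, 5, and 10 do not hold.

1. e = 4 is in {-1, 4, 9}  true
2. e = 4 is even  true
3. b = 16 is in {18, 17, 13, 21, 16}  true
4. 2c - 2e = 2(7) - 2(4) = 6, not 7  false
5. abs(16 - 21) = 5, not 7  false
6. a = 21 lies in [21, 24]  true
7. abs(21 - 16) = 5; 5 ≤ 6  true
8. b = 16 is in {18, 14, 16, 12}  true
9. max(3, 7) = 7  true
10. c + d = 7 + 3 = 10; 10 ≤ 12, bound 12 not met  false
11. 3g + 4c = 3(16) + 4(7) = 76  true
12. 16 mod 5 = 1  true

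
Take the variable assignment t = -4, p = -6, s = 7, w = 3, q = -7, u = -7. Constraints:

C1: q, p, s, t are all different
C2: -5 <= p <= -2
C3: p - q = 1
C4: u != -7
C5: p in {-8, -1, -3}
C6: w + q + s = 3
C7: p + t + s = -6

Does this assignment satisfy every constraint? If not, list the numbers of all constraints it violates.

C1: values -7, -6, 7, -4 are pairwise distinct — holds.
C2: p = -6 is outside [-5, -2] — fails.
C3: p - q = -6 - (-7) = 1 — holds.
C4: u = -7, but -7 is required to differ — fails.
C5: p = -6 is not in {-8, -1, -3} — fails.
C6: w + q + s = 3 + (-7) + 7 = 3 — holds.
C7: p + t + s = -6 + (-4) + 7 = -3, not -6 — fails.

The assignment fails constraints 2, 4, 5, and 7.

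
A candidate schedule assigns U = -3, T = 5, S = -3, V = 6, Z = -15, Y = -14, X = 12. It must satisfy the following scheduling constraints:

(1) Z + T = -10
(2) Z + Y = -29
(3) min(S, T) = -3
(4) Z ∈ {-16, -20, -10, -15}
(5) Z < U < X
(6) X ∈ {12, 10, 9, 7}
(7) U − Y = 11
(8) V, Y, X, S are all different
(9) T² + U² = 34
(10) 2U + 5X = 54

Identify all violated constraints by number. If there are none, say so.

Yes — all constraints hold.

(1) Z + T = -15 + 5 = -10  ✓
(2) Z + Y = -15 + (-14) = -29  ✓
(3) min(-3, 5) = -3  ✓
(4) Z = -15 is in {-16, -20, -10, -15}  ✓
(5) values -15 < -3 < 12  ✓
(6) X = 12 is in {12, 10, 9, 7}  ✓
(7) U − Y = -3 − (-14) = 11  ✓
(8) values 6, -14, 12, -3 are pairwise distinct  ✓
(9) T² + U² = 5² + (-3)² = 25 + 9 = 34  ✓
(10) 2U + 5X = 2(-3) + 5(12) = 54  ✓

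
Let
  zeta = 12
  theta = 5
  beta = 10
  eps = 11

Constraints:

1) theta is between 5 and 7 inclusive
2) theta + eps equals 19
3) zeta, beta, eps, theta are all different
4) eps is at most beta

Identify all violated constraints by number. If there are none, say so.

1) theta = 5 lies in [5, 7]  holds
2) theta + eps = 5 + 11 = 16, not 19  fails
3) values 12, 10, 11, 5 are pairwise distinct  holds
4) eps = 11, beta = 10; 11 > 10 (want ≤)  fails

Constraints 2 and 4 are violated.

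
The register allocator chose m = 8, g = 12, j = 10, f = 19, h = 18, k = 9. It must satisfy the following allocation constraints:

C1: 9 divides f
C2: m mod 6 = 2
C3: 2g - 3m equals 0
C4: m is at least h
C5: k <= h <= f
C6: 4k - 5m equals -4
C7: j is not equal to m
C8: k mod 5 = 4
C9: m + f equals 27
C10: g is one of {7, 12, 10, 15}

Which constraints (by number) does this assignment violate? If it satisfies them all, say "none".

C1: 19 = 9*2 + 1, so 9 does not divide 19 — violated.
C2: 8 mod 6 = 2 — satisfied.
C3: 2g - 3m = 2(12) - 3(8) = 0 — satisfied.
C4: m = 8, h = 18; 8 < 18 (want ≥) — violated.
C5: values 9 <= 18 <= 19 — satisfied.
C6: 4k - 5m = 4(9) - 5(8) = -4 — satisfied.
C7: j = 10, m = 8; distinct — satisfied.
C8: 9 mod 5 = 4 — satisfied.
C9: m + f = 8 + 19 = 27 — satisfied.
C10: g = 12 is in {7, 12, 10, 15} — satisfied.

Constraints 1, 4 are violated.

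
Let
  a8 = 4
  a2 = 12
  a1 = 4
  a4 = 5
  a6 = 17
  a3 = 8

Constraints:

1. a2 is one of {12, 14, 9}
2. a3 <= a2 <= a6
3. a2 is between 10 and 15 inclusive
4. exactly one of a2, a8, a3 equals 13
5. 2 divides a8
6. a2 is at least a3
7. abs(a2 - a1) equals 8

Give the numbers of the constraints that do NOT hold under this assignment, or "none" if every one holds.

No — constraint 4 is not satisfied.

1. a2 = 12 is in {12, 14, 9} — holds.
2. values 8 <= 12 <= 17 — holds.
3. a2 = 12 lies in [10, 15] — holds.
4. a2=12, a8=4, a3=8; 0 of them equal 13, not exactly one — fails.
5. 4 / 2 = 2, so 2 divides 4 — holds.
6. a2 = 12, a3 = 8; 12 ≥ 8 — holds.
7. abs(12 - 4) = 8 — holds.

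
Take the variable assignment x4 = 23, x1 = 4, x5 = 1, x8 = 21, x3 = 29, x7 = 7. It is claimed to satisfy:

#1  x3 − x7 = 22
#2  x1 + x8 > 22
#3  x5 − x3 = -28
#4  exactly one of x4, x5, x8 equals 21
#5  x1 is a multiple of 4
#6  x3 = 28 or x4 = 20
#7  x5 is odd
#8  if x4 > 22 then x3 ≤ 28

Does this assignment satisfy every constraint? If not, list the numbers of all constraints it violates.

No — constraints 6 and 8 are not satisfied.

#1 x3 − x7 = 29 − 7 = 22 — satisfied.
#2 x1 + x8 = 4 + 21 = 25; 25 > 22 — satisfied.
#3 x5 − x3 = 1 − 29 = -28 — satisfied.
#4 x4=23, x5=1, x8=21; 1 of them equals 21 — satisfied.
#5 4 / 4 = 1, so 4 divides 4 — satisfied.
#6 x3 = 29 ≠ 28 and x4 = 23 ≠ 20; both disjuncts false — violated.
#7 x5 = 1 is odd — satisfied.
#8 x4 = 23 > 22, so we need x3 ≤ 28; but x3 = 29 > 28 — violated.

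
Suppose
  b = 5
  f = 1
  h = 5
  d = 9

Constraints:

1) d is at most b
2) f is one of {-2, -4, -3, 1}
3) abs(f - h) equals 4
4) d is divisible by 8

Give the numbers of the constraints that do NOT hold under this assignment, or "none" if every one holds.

Violated: 1 and 4.

1) d = 9, b = 5; 9 > 5 (want ≤) — violated.
2) f = 1 is in {-2, -4, -3, 1} — satisfied.
3) abs(1 - 5) = 4 — satisfied.
4) 9 = 8*1 + 1, so 8 does not divide 9 — violated.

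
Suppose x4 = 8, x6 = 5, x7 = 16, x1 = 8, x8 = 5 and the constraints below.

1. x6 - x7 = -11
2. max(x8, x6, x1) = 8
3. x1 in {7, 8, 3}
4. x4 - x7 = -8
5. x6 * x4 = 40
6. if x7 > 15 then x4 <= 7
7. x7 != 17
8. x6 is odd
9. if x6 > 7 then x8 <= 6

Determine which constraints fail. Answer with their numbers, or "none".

No — constraint 6 is not satisfied.

1. x6 - x7 = 5 - 16 = -11  ✓
2. max(5, 5, 8) = 8  ✓
3. x1 = 8 is in {7, 8, 3}  ✓
4. x4 - x7 = 8 - 16 = -8  ✓
5. x6 * x4 = 5 * 8 = 40  ✓
6. x7 = 16 > 15, so we need x4 ≤ 7; but x4 = 8 > 7  ✗
7. x7 = 16, and 16 ≠ 17  ✓
8. x6 = 5 is odd  ✓
9. x6 = 5, not > 7; antecedent false, conditional vacuously true  ✓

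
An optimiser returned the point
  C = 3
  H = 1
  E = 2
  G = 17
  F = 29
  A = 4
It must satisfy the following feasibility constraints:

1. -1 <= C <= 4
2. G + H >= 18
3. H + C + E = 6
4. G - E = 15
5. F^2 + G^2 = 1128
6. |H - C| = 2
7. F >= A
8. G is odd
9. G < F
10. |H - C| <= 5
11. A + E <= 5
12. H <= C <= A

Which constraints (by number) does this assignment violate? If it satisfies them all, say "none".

Violated: 5, 11.

1. C = 3 lies in [-1, 4] — OK.
2. G + H = 17 + 1 = 18; 18 ≥ 18 — OK.
3. H + C + E = 1 + 3 + 2 = 6 — OK.
4. G - E = 17 - 2 = 15 — OK.
5. F^2 + G^2 = 29^2 + 17^2 = 841 + 289 = 1130, not 1128 — violated.
6. |1 - 3| = 2 — OK.
7. F = 29, A = 4; 29 ≥ 4 — OK.
8. G = 17 is odd — OK.
9. G = 17, F = 29; 17 < 29 — OK.
10. |1 - 3| = 2; 2 ≤ 5 — OK.
11. A + E = 4 + 2 = 6; 6 > 5, bound 5 not met — violated.
12. values 1 <= 3 <= 4 — OK.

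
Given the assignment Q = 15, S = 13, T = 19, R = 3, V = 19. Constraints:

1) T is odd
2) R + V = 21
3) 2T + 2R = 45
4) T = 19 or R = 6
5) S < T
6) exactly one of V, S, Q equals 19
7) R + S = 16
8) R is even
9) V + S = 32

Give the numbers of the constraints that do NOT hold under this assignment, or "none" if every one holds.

1) T = 19 is odd — OK.
2) R + V = 3 + 19 = 22, not 21 — violated.
3) 2T + 2R = 2(19) + 2(3) = 44, not 45 — violated.
4) T = 19 = 19 (first disjunct) — OK.
5) S = 13, T = 19; 13 < 19 — OK.
6) V=19, S=13, Q=15; 1 of them equals 19 — OK.
7) R + S = 3 + 13 = 16 — OK.
8) R = 3 is odd — violated.
9) V + S = 19 + 13 = 32 — OK.

No — constraints 2, 3, 8 are not satisfied.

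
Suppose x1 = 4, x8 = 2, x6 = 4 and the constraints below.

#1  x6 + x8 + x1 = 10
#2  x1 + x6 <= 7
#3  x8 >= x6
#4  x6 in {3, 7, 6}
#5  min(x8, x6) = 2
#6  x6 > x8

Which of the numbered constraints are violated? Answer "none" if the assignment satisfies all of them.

#1 x6 + x8 + x1 = 4 + 2 + 4 = 10  yes
#2 x1 + x6 = 4 + 4 = 8; 8 > 7, bound 7 not met  no
#3 x8 = 2, x6 = 4; 2 < 4 (want ≥)  no
#4 x6 = 4 is not in {3, 7, 6}  no
#5 min(2, 4) = 2  yes
#6 x6 = 4, x8 = 2; 4 > 2  yes

Constraints 2, 3, and 4 do not hold.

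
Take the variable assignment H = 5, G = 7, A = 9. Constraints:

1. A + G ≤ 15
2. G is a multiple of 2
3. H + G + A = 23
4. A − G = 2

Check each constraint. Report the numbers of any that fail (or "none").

1. A + G = 9 + 7 = 16; 16 > 15, bound 15 not met — violated.
2. 7 = 2×3 + 1, so 2 does not divide 7 — violated.
3. H + G + A = 5 + 7 + 9 = 21, not 23 — violated.
4. A − G = 9 − 7 = 2 — satisfied.

The assignment fails constraints 1, 2, 3.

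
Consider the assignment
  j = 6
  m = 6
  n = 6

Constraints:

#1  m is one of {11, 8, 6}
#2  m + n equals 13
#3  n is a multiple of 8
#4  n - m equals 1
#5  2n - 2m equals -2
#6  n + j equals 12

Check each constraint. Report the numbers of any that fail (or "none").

#1 m = 6 is in {11, 8, 6}  ✔
#2 m + n = 6 + 6 = 12, not 13  ✘
#3 6 = 8*0 + 6, so 8 does not divide 6  ✘
#4 n - m = 6 - 6 = 0, not 1  ✘
#5 2n - 2m = 2(6) - 2(6) = 0, not -2  ✘
#6 n + j = 6 + 6 = 12  ✔

No — constraints 2, 3, 4, and 5 are not satisfied.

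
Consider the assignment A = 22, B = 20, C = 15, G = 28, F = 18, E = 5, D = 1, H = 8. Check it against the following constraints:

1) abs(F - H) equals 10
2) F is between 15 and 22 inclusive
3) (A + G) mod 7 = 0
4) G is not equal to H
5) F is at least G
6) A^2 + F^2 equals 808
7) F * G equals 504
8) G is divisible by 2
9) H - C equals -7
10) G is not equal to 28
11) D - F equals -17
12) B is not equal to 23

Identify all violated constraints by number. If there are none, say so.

No — constraints 3, 5, and 10 are not satisfied.

1) abs(18 - 8) = 10 — OK.
2) F = 18 lies in [15, 22] — OK.
3) A + G = 50; 50 mod 7 = 1, not 0 — violated.
4) G = 28, H = 8; distinct — OK.
5) F = 18, G = 28; 18 < 28 (want ≥) — violated.
6) A^2 + F^2 = 22^2 + 18^2 = 484 + 324 = 808 — OK.
7) F * G = 18 * 28 = 504 — OK.
8) 28 / 2 = 14, so 2 divides 28 — OK.
9) H - C = 8 - 15 = -7 — OK.
10) G = 28, but 28 is required to differ — violated.
11) D - F = 1 - 18 = -17 — OK.
12) B = 20, and 20 ≠ 23 — OK.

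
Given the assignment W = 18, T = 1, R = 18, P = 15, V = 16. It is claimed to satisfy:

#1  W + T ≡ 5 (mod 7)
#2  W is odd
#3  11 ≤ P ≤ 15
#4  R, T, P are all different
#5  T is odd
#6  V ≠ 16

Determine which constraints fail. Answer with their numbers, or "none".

The assignment fails constraints 2, 6.

#1 W + T = 19; 19 mod 7 = 5  yes
#2 W = 18 is even  no
#3 P = 15 lies in [11, 15]  yes
#4 values 18, 1, 15 are pairwise distinct  yes
#5 T = 1 is odd  yes
#6 V = 16, but 16 is required to differ  no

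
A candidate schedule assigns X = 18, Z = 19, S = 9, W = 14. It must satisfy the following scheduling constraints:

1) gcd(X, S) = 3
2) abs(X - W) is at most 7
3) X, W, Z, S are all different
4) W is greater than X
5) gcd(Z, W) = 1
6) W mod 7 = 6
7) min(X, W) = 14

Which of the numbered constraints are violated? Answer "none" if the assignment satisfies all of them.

1) gcd(18, 9) = 9, not 3 — fails.
2) abs(18 - 14) = 4; 4 ≤ 7 — holds.
3) values 18, 14, 19, 9 are pairwise distinct — holds.
4) W = 14, X = 18; 14 ≤ 18 (want >) — fails.
5) gcd(19, 14) = 1 — holds.
6) 14 mod 7 = 0, not 6 — fails.
7) min(18, 14) = 14 — holds.

No — constraints 1, 4, 6 are not satisfied.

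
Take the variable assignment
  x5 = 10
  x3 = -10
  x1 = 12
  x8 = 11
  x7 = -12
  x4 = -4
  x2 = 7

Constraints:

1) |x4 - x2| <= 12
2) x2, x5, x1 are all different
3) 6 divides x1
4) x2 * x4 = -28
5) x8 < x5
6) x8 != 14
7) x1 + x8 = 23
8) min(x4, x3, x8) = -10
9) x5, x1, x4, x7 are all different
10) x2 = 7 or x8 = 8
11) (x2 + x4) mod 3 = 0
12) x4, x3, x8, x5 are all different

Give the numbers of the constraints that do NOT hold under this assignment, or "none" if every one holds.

1) |-4 - 7| = 11; 11 ≤ 12  ✔
2) values 7, 10, 12 are pairwise distinct  ✔
3) 12 / 6 = 2, so 6 divides 12  ✔
4) x2 * x4 = 7 * (-4) = -28  ✔
5) x8 = 11, x5 = 10; 11 ≥ 10 (want <)  ✘
6) x8 = 11, and 11 ≠ 14  ✔
7) x1 + x8 = 12 + 11 = 23  ✔
8) min(-4, -10, 11) = -10  ✔
9) values 10, 12, -4, -12 are pairwise distinct  ✔
10) x2 = 7 = 7 (first disjunct)  ✔
11) x2 + x4 = 3; 3 mod 3 = 0  ✔
12) values -4, -10, 11, 10 are pairwise distinct  ✔

Constraint 5 does not hold.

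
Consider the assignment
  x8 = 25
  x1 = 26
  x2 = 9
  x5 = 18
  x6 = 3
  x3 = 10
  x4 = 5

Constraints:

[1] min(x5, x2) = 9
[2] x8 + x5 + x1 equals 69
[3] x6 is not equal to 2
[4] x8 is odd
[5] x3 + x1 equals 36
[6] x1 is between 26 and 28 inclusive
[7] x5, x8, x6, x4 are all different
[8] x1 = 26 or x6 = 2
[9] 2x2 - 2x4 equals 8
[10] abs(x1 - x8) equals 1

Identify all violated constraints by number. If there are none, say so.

[1] min(18, 9) = 9  ✔
[2] x8 + x5 + x1 = 25 + 18 + 26 = 69  ✔
[3] x6 = 3, and 3 ≠ 2  ✔
[4] x8 = 25 is odd  ✔
[5] x3 + x1 = 10 + 26 = 36  ✔
[6] x1 = 26 lies in [26, 28]  ✔
[7] values 18, 25, 3, 5 are pairwise distinct  ✔
[8] x1 = 26 = 26 (first disjunct)  ✔
[9] 2x2 - 2x4 = 2(9) - 2(5) = 8  ✔
[10] abs(26 - 25) = 1  ✔

None — every constraint holds.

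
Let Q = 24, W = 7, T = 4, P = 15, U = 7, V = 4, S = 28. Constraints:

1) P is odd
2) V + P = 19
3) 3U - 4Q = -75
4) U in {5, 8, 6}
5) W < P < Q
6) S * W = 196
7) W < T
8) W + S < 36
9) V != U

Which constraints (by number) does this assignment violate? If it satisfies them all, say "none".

1) P = 15 is odd — OK.
2) V + P = 4 + 15 = 19 — OK.
3) 3U - 4Q = 3(7) - 4(24) = -75 — OK.
4) U = 7 is not in {5, 8, 6} — violated.
5) values 7 < 15 < 24 — OK.
6) S * W = 28 * 7 = 196 — OK.
7) W = 7, T = 4; 7 ≥ 4 (want <) — violated.
8) W + S = 7 + 28 = 35; 35 < 36 — OK.
9) V = 4, U = 7; distinct — OK.

Constraints 4 and 7 are violated.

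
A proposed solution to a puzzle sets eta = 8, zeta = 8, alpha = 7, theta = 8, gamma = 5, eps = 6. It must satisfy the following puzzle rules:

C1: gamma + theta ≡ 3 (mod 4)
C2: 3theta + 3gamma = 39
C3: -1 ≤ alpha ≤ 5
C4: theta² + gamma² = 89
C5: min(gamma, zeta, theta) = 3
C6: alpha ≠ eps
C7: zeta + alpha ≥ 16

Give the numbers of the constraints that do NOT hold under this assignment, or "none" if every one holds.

C1: gamma + theta = 13; 13 mod 4 = 1, not 3  ✘
C2: 3theta + 3gamma = 3(8) + 3(5) = 39  ✔
C3: alpha = 7 is outside [-1, 5]  ✘
C4: theta² + gamma² = 8² + 5² = 64 + 25 = 89  ✔
C5: min(5, 8, 8) = 5, not 3  ✘
C6: alpha = 7, eps = 6; distinct  ✔
C7: zeta + alpha = 8 + 7 = 15; 15 < 16, bound 16 not met  ✘

The assignment fails constraints 1, 3, 5, 7.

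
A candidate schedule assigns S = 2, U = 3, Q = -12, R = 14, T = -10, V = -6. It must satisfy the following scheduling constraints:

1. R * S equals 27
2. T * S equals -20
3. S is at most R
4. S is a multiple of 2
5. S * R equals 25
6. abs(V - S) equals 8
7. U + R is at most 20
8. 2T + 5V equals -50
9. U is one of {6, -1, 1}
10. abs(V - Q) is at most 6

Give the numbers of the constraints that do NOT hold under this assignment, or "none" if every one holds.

Constraints 1, 5, and 9 do not hold.

1. R * S = 14 * 2 = 28, not 27  ✗
2. T * S = -10 * 2 = -20  ✓
3. S = 2, R = 14; 2 ≤ 14  ✓
4. 2 / 2 = 1, so 2 divides 2  ✓
5. S * R = 2 * 14 = 28, not 25  ✗
6. abs(-6 - 2) = 8  ✓
7. U + R = 3 + 14 = 17; 17 ≤ 20  ✓
8. 2T + 5V = 2(-10) + 5(-6) = -50  ✓
9. U = 3 is not in {6, -1, 1}  ✗
10. abs(-6 - (-12)) = 6; 6 ≤ 6  ✓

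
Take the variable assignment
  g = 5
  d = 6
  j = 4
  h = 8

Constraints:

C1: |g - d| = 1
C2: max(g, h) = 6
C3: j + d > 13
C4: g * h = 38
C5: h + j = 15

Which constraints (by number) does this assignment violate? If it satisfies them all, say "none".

Constraints 2, 3, 4, and 5 do not hold.

C1: |5 - 6| = 1 — holds.
C2: max(5, 8) = 8, not 6 — fails.
C3: j + d = 4 + 6 = 10; 10 ≤ 13, bound 13 not met — fails.
C4: g * h = 5 * 8 = 40, not 38 — fails.
C5: h + j = 8 + 4 = 12, not 15 — fails.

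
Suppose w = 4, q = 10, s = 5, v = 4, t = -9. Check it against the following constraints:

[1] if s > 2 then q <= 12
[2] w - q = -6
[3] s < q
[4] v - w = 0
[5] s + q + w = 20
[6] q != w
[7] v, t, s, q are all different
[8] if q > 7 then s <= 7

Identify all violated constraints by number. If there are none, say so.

[1] s = 5 > 2, so we need q ≤ 12; q = 10 ≤ 12  yes
[2] w - q = 4 - 10 = -6  yes
[3] s = 5, q = 10; 5 < 10  yes
[4] v - w = 4 - 4 = 0  yes
[5] s + q + w = 5 + 10 + 4 = 19, not 20  no
[6] q = 10, w = 4; distinct  yes
[7] values 4, -9, 5, 10 are pairwise distinct  yes
[8] q = 10 > 7, so we need s ≤ 7; s = 5 ≤ 7  yes

Violated: 5.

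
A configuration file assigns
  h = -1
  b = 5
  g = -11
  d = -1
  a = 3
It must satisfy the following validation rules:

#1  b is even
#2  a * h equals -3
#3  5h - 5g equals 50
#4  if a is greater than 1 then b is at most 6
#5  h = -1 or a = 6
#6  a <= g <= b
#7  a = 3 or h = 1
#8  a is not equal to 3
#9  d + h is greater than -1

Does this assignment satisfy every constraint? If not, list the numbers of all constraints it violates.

The assignment fails constraints 1, 6, 8, and 9.

#1 b = 5 is odd — violated.
#2 a * h = 3 * (-1) = -3 — OK.
#3 5h - 5g = 5(-1) - 5(-11) = 50 — OK.
#4 a = 3 > 1, so we need b ≤ 6; b = 5 ≤ 6 — OK.
#5 h = -1 = -1 (first disjunct) — OK.
#6 values 3, -11, 5; a = 3 is not <= g = -11 — violated.
#7 a = 3 = 3 (first disjunct) — OK.
#8 a = 3, but 3 is required to differ — violated.
#9 d + h = -1 + (-1) = -2; -2 ≤ -1, bound -1 not met — violated.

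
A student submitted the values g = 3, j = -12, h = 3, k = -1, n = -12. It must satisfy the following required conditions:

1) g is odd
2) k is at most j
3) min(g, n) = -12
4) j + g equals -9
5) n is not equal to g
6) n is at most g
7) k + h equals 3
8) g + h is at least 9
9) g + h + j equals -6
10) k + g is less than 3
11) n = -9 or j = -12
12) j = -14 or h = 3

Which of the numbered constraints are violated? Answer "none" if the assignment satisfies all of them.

Constraints 2, 7, 8 do not hold.

1) g = 3 is odd — OK.
2) k = -1, j = -12; -1 > -12 (want ≤) — violated.
3) min(3, -12) = -12 — OK.
4) j + g = -12 + 3 = -9 — OK.
5) n = -12, g = 3; distinct — OK.
6) n = -12, g = 3; -12 ≤ 3 — OK.
7) k + h = -1 + 3 = 2, not 3 — violated.
8) g + h = 3 + 3 = 6; 6 < 9, bound 9 not met — violated.
9) g + h + j = 3 + 3 + (-12) = -6 — OK.
10) k + g = -1 + 3 = 2; 2 < 3 — OK.
11) n = -12 ≠ -9, but j = -12 = -12 (second disjunct) — OK.
12) j = -12 ≠ -14, but h = 3 = 3 (second disjunct) — OK.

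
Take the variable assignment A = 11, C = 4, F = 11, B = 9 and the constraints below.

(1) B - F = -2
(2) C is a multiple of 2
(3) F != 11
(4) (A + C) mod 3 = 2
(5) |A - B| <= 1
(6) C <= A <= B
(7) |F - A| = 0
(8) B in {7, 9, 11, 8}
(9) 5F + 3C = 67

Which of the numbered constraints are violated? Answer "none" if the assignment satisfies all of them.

Violated: 3, 4, 5, and 6.

(1) B - F = 9 - 11 = -2 — satisfied.
(2) 4 / 2 = 2, so 2 divides 4 — satisfied.
(3) F = 11, but 11 is required to differ — violated.
(4) A + C = 15; 15 mod 3 = 0, not 2 — violated.
(5) |11 - 9| = 2; 2 > 1, exceeds bound 1 — violated.
(6) values 4, 11, 9; A = 11 is not <= B = 9 — violated.
(7) |11 - 11| = 0 — satisfied.
(8) B = 9 is in {7, 9, 11, 8} — satisfied.
(9) 5F + 3C = 5(11) + 3(4) = 67 — satisfied.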